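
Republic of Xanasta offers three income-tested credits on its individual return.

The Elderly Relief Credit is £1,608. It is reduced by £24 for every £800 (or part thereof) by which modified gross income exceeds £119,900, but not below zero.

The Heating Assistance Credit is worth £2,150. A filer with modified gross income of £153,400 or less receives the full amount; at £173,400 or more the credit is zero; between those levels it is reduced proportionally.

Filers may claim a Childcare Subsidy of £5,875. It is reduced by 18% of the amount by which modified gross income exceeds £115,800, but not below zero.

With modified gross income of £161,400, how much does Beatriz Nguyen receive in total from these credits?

£1,650

Elderly Relief Credit: income exceeds £119,900 by £41,500, which is 52 full-or-partial £800 increments; reduction = 52 × £24 = £1,248, leaving £360.
Heating Assistance Credit: £161,400 is £8,000 into a £20,000 phase-out range, leaving 12,000/20,000 of the credit: £2,150 × 12,000/20,000 = £1,290.
Childcare Subsidy: 18% of the £45,600 excess over £115,800 is £8,208 ≥ base, so the credit is £0.
Total: £360 + £1,290 + £0 = £1,650.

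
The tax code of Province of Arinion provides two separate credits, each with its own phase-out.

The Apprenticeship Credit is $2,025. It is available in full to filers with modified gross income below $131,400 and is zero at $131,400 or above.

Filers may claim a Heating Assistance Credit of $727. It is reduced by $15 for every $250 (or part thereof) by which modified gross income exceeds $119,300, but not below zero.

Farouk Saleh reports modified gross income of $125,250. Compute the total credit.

Apprenticeship Credit: $125,250 is below the $131,400 cutoff, so the full $2,025 applies.
Heating Assistance Credit: income exceeds $119,300 by $5,950, which is 24 full-or-partial $250 increments; reduction = 24 × $15 = $360, leaving $367.
Total: $2,025 + $367 = $2,392.

$2,392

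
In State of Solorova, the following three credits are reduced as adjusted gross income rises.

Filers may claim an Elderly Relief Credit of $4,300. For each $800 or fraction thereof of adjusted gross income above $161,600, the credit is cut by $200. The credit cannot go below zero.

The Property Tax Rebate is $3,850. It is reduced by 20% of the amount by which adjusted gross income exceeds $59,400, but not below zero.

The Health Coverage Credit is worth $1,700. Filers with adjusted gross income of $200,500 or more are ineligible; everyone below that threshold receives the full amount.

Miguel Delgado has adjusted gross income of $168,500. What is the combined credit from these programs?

$4,200

Elderly Relief Credit: income exceeds $161,600 by $6,900, which is 9 full-or-partial $800 increments; reduction = 9 × $200 = $1,800, leaving $2,500.
Property Tax Rebate: 20% of the $109,100 excess over $59,400 is $21,820 ≥ base, so the credit is $0.
Health Coverage Credit: $168,500 is below the $200,500 cutoff, so the full $1,700 applies.
Total: $2,500 + $0 + $1,700 = $4,200.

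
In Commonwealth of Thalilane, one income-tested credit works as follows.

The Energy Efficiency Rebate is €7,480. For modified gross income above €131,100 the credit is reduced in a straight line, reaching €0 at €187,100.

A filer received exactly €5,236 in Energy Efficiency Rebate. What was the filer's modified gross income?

€147,900

€5,236 is 5,236/7,480 of the full €7,480, so 2,244/7,480 of the €56,000 range has been used: income = €131,100 + €56,000 × 2,244/7,480 = €147,900.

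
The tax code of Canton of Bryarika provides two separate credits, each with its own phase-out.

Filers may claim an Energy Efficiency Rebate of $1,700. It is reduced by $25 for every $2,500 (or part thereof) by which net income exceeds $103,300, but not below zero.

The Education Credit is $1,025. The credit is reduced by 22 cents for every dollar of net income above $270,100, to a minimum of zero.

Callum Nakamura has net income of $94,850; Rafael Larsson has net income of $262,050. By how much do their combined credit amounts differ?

$1,600

Callum ($94,850): Energy Efficiency Rebate: $94,850 is at or below the $103,300 threshold, so the full $1,700 applies. Education Credit: $94,850 is at or below the $270,100 threshold, so the full $1,025 applies. total $1,700 + $1,025 = $2,725
Rafael ($262,050): Energy Efficiency Rebate: income exceeds $103,300 by $158,750, which is 64 full-or-partial $2,500 increments; reduction = 64 × $25 = $1,600, leaving $100. Education Credit: $262,050 is at or below the $270,100 threshold, so the full $1,025 applies. total $100 + $1,025 = $1,125
Difference: |$2,725 − $1,125| = $1,600.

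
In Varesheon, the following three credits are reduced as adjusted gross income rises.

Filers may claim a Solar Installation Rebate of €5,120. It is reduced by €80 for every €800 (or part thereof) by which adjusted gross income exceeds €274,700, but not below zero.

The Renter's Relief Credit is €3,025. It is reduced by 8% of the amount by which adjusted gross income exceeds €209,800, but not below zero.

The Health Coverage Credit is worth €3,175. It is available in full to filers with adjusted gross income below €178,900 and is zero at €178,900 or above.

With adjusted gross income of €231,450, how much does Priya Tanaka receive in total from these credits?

Solar Installation Rebate: €231,450 is at or below the €274,700 threshold, so the full €5,120 applies.
Renter's Relief Credit: 8% of the €21,650 excess over €209,800 is €1,732; credit = €3,025 − €1,732 = €1,293.
Health Coverage Credit: €231,450 meets or exceeds the €178,900 cutoff, so the credit is €0.
Total: €5,120 + €1,293 + €0 = €6,413.

€6,413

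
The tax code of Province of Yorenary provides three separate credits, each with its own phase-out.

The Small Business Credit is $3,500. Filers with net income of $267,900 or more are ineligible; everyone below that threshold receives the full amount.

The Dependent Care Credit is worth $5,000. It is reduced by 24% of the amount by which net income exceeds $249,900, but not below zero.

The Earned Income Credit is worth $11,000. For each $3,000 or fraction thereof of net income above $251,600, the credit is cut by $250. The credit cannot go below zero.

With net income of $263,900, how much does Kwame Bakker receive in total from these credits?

Small Business Credit: $263,900 is below the $267,900 cutoff, so the full $3,500 applies.
Dependent Care Credit: 24% of the $14,000 excess over $249,900 is $3,360; credit = $5,000 − $3,360 = $1,640.
Earned Income Credit: income exceeds $251,600 by $12,300, which is 5 full-or-partial $3,000 increments; reduction = 5 × $250 = $1,250, leaving $9,750.
Total: $3,500 + $1,640 + $9,750 = $14,890.

$14,890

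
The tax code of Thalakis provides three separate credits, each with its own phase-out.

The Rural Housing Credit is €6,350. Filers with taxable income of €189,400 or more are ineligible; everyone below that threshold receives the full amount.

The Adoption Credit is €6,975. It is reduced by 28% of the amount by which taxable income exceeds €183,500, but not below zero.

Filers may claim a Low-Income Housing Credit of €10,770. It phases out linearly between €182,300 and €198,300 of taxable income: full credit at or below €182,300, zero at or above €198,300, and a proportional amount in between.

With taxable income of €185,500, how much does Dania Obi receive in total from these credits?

€21,381

Rural Housing Credit: €185,500 is below the €189,400 cutoff, so the full €6,350 applies.
Adoption Credit: 28% of the €2,000 excess over €183,500 is €560; credit = €6,975 − €560 = €6,415.
Low-Income Housing Credit: €185,500 is €3,200 into a €16,000 phase-out range, leaving 12,800/16,000 of the credit: €10,770 × 12,800/16,000 = €8,616.
Total: €6,350 + €6,415 + €8,616 = €21,381.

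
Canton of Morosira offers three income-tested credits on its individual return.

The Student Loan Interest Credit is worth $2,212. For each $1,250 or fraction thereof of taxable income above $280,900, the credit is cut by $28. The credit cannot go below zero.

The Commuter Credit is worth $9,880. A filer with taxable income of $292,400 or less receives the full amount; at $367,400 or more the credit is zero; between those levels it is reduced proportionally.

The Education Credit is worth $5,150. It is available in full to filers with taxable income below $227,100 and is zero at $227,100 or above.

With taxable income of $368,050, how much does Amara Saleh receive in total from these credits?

Student Loan Interest Credit: income exceeds $280,900 by $87,150, which is 70 full-or-partial $1,250 increments; reduction = 70 × $28 = $1,960, leaving $252.
Commuter Credit: $368,050 is at or above $367,400, so the credit is $0.
Education Credit: $368,050 meets or exceeds the $227,100 cutoff, so the credit is $0.
Total: $252 + $0 + $0 = $252.

$252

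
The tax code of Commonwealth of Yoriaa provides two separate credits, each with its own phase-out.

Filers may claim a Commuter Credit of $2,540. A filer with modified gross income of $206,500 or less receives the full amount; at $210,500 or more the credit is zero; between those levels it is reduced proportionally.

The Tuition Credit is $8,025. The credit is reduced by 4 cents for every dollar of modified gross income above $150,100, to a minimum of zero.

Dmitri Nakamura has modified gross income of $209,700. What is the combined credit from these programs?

$6,149

Commuter Credit: $209,700 is $3,200 into a $4,000 phase-out range, leaving 800/4,000 of the credit: $2,540 × 800/4,000 = $508.
Tuition Credit: 4% of the $59,600 excess over $150,100 is $2,384; credit = $8,025 − $2,384 = $5,641.
Total: $508 + $5,641 = $6,149.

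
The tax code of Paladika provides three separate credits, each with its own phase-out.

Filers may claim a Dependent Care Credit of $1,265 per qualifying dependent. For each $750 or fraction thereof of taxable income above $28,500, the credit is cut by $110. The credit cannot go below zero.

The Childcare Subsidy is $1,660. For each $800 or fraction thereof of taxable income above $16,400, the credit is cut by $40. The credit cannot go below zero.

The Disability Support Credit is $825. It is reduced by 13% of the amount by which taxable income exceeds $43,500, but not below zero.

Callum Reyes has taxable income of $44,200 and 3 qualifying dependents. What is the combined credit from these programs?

Dependent Care Credit: base = 3 × $1,265 = $3,795. income exceeds $28,500 by $15,700, which is 21 full-or-partial $750 increments; reduction = 21 × $110 = $2,310, leaving $1,485.
Childcare Subsidy: income exceeds $16,400 by $27,800, which is 35 full-or-partial $800 increments; reduction = 35 × $40 = $1,400, leaving $260.
Disability Support Credit: 13% of the $700 excess over $43,500 is $91; credit = $825 − $91 = $734.
Total: $1,485 + $260 + $734 = $2,479.

$2,479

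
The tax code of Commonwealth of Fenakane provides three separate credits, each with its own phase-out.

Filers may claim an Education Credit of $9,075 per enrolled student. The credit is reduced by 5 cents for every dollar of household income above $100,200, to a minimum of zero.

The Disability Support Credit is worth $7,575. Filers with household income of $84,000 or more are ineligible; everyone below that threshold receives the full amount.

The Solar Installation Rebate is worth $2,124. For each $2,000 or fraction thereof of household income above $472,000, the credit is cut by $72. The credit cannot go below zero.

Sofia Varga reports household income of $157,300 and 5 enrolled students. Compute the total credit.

Education Credit: base = 5 × $9,075 = $45,375. 5% of the $57,100 excess over $100,200 is $2,855; credit = $45,375 − $2,855 = $42,520.
Disability Support Credit: $157,300 meets or exceeds the $84,000 cutoff, so the credit is $0.
Solar Installation Rebate: $157,300 is at or below the $472,000 threshold, so the full $2,124 applies.
Total: $42,520 + $0 + $2,124 = $44,644.

$44,644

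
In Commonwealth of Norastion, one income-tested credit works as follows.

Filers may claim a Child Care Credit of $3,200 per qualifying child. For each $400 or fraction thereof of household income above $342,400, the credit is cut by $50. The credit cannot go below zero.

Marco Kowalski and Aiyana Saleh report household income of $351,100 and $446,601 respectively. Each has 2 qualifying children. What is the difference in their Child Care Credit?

$5,300

Marco ($351,100): Child Care Credit: base = 2 × $3,200 = $6,400. income exceeds $342,400 by $8,700, which is 22 full-or-partial $400 increments; reduction = 22 × $50 = $1,100, leaving $5,300.
Aiyana ($446,601): Child Care Credit: base = 2 × $3,200 = $6,400. income exceeds $342,400 by $104,201 → 261 increments × $50 = $13,050 ≥ base, so the credit is $0.
Difference: |$5,300 − $0| = $5,300.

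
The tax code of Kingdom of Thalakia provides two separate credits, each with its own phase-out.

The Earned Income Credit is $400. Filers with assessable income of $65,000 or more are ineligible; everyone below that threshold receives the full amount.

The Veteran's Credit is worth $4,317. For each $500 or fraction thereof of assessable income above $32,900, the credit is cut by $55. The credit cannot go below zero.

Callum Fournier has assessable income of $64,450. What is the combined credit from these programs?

$1,197

Earned Income Credit: $64,450 is below the $65,000 cutoff, so the full $400 applies.
Veteran's Credit: income exceeds $32,900 by $31,550, which is 64 full-or-partial $500 increments; reduction = 64 × $55 = $3,520, leaving $797.
Total: $400 + $797 = $1,197.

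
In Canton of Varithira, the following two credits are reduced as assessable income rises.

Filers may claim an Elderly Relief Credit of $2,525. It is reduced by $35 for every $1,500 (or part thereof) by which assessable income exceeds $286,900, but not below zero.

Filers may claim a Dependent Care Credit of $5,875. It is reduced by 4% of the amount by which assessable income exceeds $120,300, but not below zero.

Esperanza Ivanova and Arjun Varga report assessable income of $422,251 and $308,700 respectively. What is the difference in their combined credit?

Esperanza ($422,251): Elderly Relief Credit: income exceeds $286,900 by $135,351 → 91 increments × $35 = $3,185 ≥ base, so the credit is $0. Dependent Care Credit: 4% of the $301,951 excess over $120,300 is $12,078.04 ≥ base, so the credit is $0. total $0 + $0 = $0
Arjun ($308,700): Elderly Relief Credit: income exceeds $286,900 by $21,800, which is 15 full-or-partial $1,500 increments; reduction = 15 × $35 = $525, leaving $2,000. Dependent Care Credit: 4% of the $188,400 excess over $120,300 is $7,536 ≥ base, so the credit is $0. total $2,000 + $0 = $2,000
Difference: |$0 − $2,000| = $2,000.

$2,000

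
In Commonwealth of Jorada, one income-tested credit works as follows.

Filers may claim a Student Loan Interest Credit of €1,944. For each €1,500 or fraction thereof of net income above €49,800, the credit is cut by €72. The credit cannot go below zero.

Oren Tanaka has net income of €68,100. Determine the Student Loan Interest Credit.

€1,008

Student Loan Interest Credit: income exceeds €49,800 by €18,300, which is 13 full-or-partial €1,500 increments; reduction = 13 × €72 = €936, leaving €1,008.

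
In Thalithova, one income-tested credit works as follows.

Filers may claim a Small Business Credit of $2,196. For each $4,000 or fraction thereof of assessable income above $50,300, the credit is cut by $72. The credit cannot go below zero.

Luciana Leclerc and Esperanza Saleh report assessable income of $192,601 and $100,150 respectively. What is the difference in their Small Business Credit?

Luciana ($192,601): Small Business Credit: income exceeds $50,300 by $142,301 → 36 increments × $72 = $2,592 ≥ base, so the credit is $0.
Esperanza ($100,150): Small Business Credit: income exceeds $50,300 by $49,850, which is 13 full-or-partial $4,000 increments; reduction = 13 × $72 = $936, leaving $1,260.
Difference: |$0 − $1,260| = $1,260.

$1,260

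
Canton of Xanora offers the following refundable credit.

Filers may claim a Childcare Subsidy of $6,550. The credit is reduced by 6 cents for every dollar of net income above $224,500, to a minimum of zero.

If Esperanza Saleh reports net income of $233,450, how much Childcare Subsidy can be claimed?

Childcare Subsidy: 6% of the $8,950 excess over $224,500 is $537; credit = $6,550 − $537 = $6,013.

$6,013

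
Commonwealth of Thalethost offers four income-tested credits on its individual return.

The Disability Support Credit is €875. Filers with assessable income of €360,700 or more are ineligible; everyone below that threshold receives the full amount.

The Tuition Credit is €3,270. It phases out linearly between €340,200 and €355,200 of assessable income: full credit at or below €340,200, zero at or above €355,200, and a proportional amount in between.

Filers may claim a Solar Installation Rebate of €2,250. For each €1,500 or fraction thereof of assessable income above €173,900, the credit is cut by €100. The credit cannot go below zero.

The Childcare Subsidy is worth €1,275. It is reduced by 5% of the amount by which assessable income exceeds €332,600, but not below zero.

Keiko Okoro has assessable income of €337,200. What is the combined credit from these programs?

Disability Support Credit: €337,200 is below the €360,700 cutoff, so the full €875 applies.
Tuition Credit: €337,200 is at or below the €340,200 threshold, so the full €3,270 applies.
Solar Installation Rebate: income exceeds €173,900 by €163,300 → 109 increments × €100 = €10,900 ≥ base, so the credit is €0.
Childcare Subsidy: 5% of the €4,600 excess over €332,600 is €230; credit = €1,275 − €230 = €1,045.
Total: €875 + €3,270 + €0 + €1,045 = €5,190.

€5,190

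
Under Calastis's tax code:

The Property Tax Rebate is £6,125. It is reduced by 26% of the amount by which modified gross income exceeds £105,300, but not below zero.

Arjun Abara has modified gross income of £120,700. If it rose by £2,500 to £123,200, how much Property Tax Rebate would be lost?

£650

At £120,700 — 26% of the £15,400 excess over £105,300 is £4,004; credit = £6,125 − £4,004 = £2,121.
At £123,200 — 26% of the £17,900 excess over £105,300 is £4,654; credit = £6,125 − £4,654 = £1,471.
Lost: £2,121 − £1,471 = £650.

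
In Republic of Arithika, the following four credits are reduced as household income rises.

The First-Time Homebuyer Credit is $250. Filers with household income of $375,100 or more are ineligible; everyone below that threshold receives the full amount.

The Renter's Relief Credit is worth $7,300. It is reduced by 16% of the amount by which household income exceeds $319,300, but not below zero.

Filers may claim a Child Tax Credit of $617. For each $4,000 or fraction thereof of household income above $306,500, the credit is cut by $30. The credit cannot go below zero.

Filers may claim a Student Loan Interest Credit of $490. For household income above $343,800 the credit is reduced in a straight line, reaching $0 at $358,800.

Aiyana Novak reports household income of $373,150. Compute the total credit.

First-Time Homebuyer Credit: $373,150 is below the $375,100 cutoff, so the full $250 applies.
Renter's Relief Credit: 16% of the $53,850 excess over $319,300 is $8,616 ≥ base, so the credit is $0.
Child Tax Credit: income exceeds $306,500 by $66,650, which is 17 full-or-partial $4,000 increments; reduction = 17 × $30 = $510, leaving $107.
Student Loan Interest Credit: $373,150 is at or above $358,800, so the credit is $0.
Total: $250 + $0 + $107 + $0 = $357.

$357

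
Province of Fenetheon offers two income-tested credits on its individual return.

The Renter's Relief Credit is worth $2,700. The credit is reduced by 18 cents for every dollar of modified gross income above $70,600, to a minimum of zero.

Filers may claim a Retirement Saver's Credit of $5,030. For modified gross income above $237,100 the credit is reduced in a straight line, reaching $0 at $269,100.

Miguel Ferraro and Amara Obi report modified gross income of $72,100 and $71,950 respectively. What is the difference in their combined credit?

Miguel ($72,100): Renter's Relief Credit: 18% of the $1,500 excess over $70,600 is $270; credit = $2,700 − $270 = $2,430. Retirement Saver's Credit: $72,100 is at or below the $237,100 threshold, so the full $5,030 applies. total $2,430 + $5,030 = $7,460
Amara ($71,950): Renter's Relief Credit: 18% of the $1,350 excess over $70,600 is $243; credit = $2,700 − $243 = $2,457. Retirement Saver's Credit: $71,950 is at or below the $237,100 threshold, so the full $5,030 applies. total $2,457 + $5,030 = $7,487
Difference: |$7,460 − $7,487| = $27.

$27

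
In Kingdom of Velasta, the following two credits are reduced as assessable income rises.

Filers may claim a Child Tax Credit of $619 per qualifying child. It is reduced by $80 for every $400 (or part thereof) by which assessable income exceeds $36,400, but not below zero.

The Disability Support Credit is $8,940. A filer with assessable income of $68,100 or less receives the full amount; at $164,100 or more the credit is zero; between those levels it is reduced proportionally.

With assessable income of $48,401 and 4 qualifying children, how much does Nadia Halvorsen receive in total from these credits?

$8,940

Child Tax Credit: base = 4 × $619 = $2,476. income exceeds $36,400 by $12,001 → 31 increments × $80 = $2,480 ≥ base, so the credit is $0.
Disability Support Credit: $48,401 is at or below the $68,100 threshold, so the full $8,940 applies.
Total: $0 + $8,940 = $8,940.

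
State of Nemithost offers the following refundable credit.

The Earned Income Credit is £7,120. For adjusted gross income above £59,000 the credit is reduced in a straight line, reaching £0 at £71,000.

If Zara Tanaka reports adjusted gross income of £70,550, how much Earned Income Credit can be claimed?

Earned Income Credit: £70,550 is £11,550 into a £12,000 phase-out range, leaving 450/12,000 of the credit: £7,120 × 450/12,000 = £267.

£267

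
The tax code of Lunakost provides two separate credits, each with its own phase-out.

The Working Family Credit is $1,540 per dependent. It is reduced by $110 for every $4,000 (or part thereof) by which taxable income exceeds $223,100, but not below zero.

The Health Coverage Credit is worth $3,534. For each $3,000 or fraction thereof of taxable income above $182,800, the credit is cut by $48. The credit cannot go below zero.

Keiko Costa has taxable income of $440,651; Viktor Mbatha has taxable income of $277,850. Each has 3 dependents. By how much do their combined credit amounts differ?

Keiko ($440,651): Working Family Credit: base = 3 × $1,540 = $4,620. income exceeds $223,100 by $217,551 → 55 increments × $110 = $6,050 ≥ base, so the credit is $0. Health Coverage Credit: income exceeds $182,800 by $257,851 → 86 increments × $48 = $4,128 ≥ base, so the credit is $0. total $0 + $0 = $0
Viktor ($277,850): Working Family Credit: base = 3 × $1,540 = $4,620. income exceeds $223,100 by $54,750, which is 14 full-or-partial $4,000 increments; reduction = 14 × $110 = $1,540, leaving $3,080. Health Coverage Credit: income exceeds $182,800 by $95,050, which is 32 full-or-partial $3,000 increments; reduction = 32 × $48 = $1,536, leaving $1,998. total $3,080 + $1,998 = $5,078
Difference: |$0 − $5,078| = $5,078.

$5,078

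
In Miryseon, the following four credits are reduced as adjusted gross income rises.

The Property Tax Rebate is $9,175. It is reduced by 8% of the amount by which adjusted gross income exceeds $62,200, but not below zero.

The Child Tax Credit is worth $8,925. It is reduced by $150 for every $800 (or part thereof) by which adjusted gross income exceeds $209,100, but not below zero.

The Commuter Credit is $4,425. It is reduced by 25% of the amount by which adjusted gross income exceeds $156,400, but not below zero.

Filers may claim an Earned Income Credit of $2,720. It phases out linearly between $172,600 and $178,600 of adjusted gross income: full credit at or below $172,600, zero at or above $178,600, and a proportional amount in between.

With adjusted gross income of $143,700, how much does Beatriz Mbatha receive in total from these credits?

$18,725

Property Tax Rebate: 8% of the $81,500 excess over $62,200 is $6,520; credit = $9,175 − $6,520 = $2,655.
Child Tax Credit: $143,700 is at or below the $209,100 threshold, so the full $8,925 applies.
Commuter Credit: $143,700 is at or below the $156,400 threshold, so the full $4,425 applies.
Earned Income Credit: $143,700 is at or below the $172,600 threshold, so the full $2,720 applies.
Total: $2,655 + $8,925 + $4,425 + $2,720 = $18,725.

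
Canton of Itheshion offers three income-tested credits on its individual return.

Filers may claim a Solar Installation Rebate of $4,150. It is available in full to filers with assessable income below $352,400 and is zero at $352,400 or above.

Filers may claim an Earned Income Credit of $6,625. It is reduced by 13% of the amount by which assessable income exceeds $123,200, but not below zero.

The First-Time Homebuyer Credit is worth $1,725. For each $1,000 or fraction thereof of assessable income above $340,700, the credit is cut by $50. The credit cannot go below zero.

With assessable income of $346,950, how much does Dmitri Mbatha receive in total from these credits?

$5,525

Solar Installation Rebate: $346,950 is below the $352,400 cutoff, so the full $4,150 applies.
Earned Income Credit: 13% of the $223,750 excess over $123,200 is $29,087.50 ≥ base, so the credit is $0.
First-Time Homebuyer Credit: income exceeds $340,700 by $6,250, which is 7 full-or-partial $1,000 increments; reduction = 7 × $50 = $350, leaving $1,375.
Total: $4,150 + $0 + $1,375 = $5,525.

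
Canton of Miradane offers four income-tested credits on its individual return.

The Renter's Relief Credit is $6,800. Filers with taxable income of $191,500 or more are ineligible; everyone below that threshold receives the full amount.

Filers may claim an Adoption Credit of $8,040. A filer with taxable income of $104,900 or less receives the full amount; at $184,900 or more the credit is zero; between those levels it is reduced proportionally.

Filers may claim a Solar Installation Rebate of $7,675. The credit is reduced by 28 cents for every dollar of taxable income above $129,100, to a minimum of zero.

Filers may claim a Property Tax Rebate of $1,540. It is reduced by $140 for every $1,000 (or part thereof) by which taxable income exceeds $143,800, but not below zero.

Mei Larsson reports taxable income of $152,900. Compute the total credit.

$11,167

Renter's Relief Credit: $152,900 is below the $191,500 cutoff, so the full $6,800 applies.
Adoption Credit: $152,900 is $48,000 into a $80,000 phase-out range, leaving 32,000/80,000 of the credit: $8,040 × 32,000/80,000 = $3,216.
Solar Installation Rebate: 28% of the $23,800 excess over $129,100 is $6,664; credit = $7,675 − $6,664 = $1,011.
Property Tax Rebate: income exceeds $143,800 by $9,100, which is 10 full-or-partial $1,000 increments; reduction = 10 × $140 = $1,400, leaving $140.
Total: $6,800 + $3,216 + $1,011 + $140 = $11,167.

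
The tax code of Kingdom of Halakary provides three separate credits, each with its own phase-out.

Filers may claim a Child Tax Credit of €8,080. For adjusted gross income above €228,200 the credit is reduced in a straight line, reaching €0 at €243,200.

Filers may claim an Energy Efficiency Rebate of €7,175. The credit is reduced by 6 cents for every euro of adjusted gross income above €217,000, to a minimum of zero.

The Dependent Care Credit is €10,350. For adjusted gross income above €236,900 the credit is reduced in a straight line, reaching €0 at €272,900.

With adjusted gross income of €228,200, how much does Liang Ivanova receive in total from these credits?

€24,933

Child Tax Credit: €228,200 is at or below the €228,200 threshold, so the full €8,080 applies.
Energy Efficiency Rebate: 6% of the €11,200 excess over €217,000 is €672; credit = €7,175 − €672 = €6,503.
Dependent Care Credit: €228,200 is at or below the €236,900 threshold, so the full €10,350 applies.
Total: €8,080 + €6,503 + €10,350 = €24,933.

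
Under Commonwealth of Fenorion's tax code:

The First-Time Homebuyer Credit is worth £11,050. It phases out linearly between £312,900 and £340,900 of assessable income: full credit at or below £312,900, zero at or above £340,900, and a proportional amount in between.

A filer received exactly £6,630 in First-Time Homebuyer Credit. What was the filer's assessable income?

£324,100

£6,630 is 6,630/11,050 of the full £11,050, so 4,420/11,050 of the £28,000 range has been used: income = £312,900 + £28,000 × 4,420/11,050 = £324,100.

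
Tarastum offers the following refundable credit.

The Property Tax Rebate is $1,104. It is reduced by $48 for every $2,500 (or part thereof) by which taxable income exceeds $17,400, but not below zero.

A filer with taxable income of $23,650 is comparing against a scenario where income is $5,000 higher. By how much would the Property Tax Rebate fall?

$96

At $23,650 — income exceeds $17,400 by $6,250, which is 3 full-or-partial $2,500 increments; reduction = 3 × $48 = $144, leaving $960.
At $28,650 — income exceeds $17,400 by $11,250, which is 5 full-or-partial $2,500 increments; reduction = 5 × $48 = $240, leaving $864.
Lost: $960 − $864 = $96.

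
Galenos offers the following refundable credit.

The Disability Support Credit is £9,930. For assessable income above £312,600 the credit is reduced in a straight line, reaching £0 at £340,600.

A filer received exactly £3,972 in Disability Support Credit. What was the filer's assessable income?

£3,972 is 3,972/9,930 of the full £9,930, so 5,958/9,930 of the £28,000 range has been used: income = £312,600 + £28,000 × 5,958/9,930 = £329,400.

£329,400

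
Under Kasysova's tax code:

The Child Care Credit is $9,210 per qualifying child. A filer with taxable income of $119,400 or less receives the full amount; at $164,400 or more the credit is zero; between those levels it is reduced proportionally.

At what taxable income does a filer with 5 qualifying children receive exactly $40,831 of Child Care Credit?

Full credit = 5 × $9,210 = $46,050.
$40,831 is 40,831/46,050 of the full $46,050, so 5,219/46,050 of the $45,000 range has been used: income = $119,400 + $45,000 × 5,219/46,050 = $124,500.

$124,500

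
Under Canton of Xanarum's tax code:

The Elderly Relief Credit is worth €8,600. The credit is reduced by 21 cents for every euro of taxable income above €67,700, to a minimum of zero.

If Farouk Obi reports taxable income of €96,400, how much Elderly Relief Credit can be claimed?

€2,573

Elderly Relief Credit: 21% of the €28,700 excess over €67,700 is €6,027; credit = €8,600 − €6,027 = €2,573.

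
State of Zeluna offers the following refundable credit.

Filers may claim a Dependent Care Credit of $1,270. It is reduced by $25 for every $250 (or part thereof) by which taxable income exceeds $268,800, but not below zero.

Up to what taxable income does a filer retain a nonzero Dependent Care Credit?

$281,300

After 50 increments the reduction is 50 × $25 = $1,250, leaving $20; one more increment wipes it out. Increment 50 ends at excess 50 × $250 = $12,500, so the highest qualifying income is $268,800 + $12,500 = $281,300.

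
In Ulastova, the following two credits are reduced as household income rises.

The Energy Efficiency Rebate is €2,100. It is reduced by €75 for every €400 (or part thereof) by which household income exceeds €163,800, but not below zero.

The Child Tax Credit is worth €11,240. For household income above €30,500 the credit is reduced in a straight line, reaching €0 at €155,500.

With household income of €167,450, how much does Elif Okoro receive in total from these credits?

€1,350

Energy Efficiency Rebate: income exceeds €163,800 by €3,650, which is 10 full-or-partial €400 increments; reduction = 10 × €75 = €750, leaving €1,350.
Child Tax Credit: €167,450 is at or above €155,500, so the credit is €0.
Total: €1,350 + €0 = €1,350.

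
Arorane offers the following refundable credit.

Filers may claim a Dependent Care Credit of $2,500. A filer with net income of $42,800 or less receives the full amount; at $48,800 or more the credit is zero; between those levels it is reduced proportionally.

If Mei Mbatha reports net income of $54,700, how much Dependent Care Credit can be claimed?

$0

Dependent Care Credit: $54,700 is at or above $48,800, so the credit is $0.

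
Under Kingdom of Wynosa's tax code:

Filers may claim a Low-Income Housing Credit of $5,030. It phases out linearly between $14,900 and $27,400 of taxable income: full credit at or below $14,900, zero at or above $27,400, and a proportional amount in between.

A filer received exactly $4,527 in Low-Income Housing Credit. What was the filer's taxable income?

$16,150

$4,527 is 4,527/5,030 of the full $5,030, so 503/5,030 of the $12,500 range has been used: income = $14,900 + $12,500 × 503/5,030 = $16,150.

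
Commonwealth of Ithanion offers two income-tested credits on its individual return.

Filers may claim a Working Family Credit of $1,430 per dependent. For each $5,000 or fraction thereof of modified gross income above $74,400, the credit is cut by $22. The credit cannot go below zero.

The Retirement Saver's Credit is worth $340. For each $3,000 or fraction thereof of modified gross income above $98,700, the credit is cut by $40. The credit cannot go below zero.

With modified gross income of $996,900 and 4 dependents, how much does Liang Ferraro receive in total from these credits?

Working Family Credit: base = 4 × $1,430 = $5,720. income exceeds $74,400 by $922,500, which is 185 full-or-partial $5,000 increments; reduction = 185 × $22 = $4,070, leaving $1,650.
Retirement Saver's Credit: income exceeds $98,700 by $898,200 → 300 increments × $40 = $12,000 ≥ base, so the credit is $0.
Total: $1,650 + $0 = $1,650.

$1,650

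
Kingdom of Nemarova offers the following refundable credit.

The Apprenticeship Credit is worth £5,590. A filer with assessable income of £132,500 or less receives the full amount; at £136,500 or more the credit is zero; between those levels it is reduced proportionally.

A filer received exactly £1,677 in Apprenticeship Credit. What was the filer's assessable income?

£135,300

£1,677 is 1,677/5,590 of the full £5,590, so 3,913/5,590 of the £4,000 range has been used: income = £132,500 + £4,000 × 3,913/5,590 = £135,300.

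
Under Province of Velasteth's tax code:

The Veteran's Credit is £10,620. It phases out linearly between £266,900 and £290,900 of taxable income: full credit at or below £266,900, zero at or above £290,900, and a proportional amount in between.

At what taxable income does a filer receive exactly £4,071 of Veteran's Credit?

£4,071 is 4,071/10,620 of the full £10,620, so 6,549/10,620 of the £24,000 range has been used: income = £266,900 + £24,000 × 6,549/10,620 = £281,700.

£281,700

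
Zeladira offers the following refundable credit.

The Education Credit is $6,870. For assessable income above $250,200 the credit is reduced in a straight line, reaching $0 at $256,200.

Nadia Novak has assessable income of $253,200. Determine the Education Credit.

Education Credit: $253,200 is $3,000 into a $6,000 phase-out range, leaving 3,000/6,000 of the credit: $6,870 × 3,000/6,000 = $3,435.

$3,435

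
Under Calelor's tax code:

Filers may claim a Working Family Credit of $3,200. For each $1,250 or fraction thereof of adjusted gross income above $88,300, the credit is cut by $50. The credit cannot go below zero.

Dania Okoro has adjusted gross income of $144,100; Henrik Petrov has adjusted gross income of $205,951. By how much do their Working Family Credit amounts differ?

Dania ($144,100): Working Family Credit: income exceeds $88,300 by $55,800, which is 45 full-or-partial $1,250 increments; reduction = 45 × $50 = $2,250, leaving $950.
Henrik ($205,951): Working Family Credit: income exceeds $88,300 by $117,651 → 95 increments × $50 = $4,750 ≥ base, so the credit is $0.
Difference: |$950 − $0| = $950.

$950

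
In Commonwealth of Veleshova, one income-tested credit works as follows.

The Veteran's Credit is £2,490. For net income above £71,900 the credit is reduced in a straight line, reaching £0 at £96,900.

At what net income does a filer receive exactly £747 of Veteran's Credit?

£747 is 747/2,490 of the full £2,490, so 1,743/2,490 of the £25,000 range has been used: income = £71,900 + £25,000 × 1,743/2,490 = £89,400.

£89,400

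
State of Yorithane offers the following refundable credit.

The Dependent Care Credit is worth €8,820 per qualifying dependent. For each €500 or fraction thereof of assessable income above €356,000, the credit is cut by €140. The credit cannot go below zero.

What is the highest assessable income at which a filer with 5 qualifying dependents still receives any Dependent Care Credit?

€513,000

Full credit = 5 × €8,820 = €44,100.
After 314 increments the reduction is 314 × €140 = €43,960, leaving €140; one more increment wipes it out. Increment 314 ends at excess 314 × €500 = €157,000, so the highest qualifying income is €356,000 + €157,000 = €513,000.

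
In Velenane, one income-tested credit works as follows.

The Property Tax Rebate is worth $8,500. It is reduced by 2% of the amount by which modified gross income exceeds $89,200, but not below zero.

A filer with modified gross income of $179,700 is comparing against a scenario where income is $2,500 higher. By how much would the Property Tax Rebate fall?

$50

At $179,700 — 2% of the $90,500 excess over $89,200 is $1,810; credit = $8,500 − $1,810 = $6,690.
At $182,200 — 2% of the $93,000 excess over $89,200 is $1,860; credit = $8,500 − $1,860 = $6,640.
Lost: $6,690 − $6,640 = $50.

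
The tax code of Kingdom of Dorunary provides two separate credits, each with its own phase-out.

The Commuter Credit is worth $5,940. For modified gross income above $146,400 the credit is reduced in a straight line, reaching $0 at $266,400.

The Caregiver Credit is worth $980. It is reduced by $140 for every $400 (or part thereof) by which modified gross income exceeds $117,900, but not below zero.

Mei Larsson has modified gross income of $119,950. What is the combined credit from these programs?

Commuter Credit: $119,950 is at or below the $146,400 threshold, so the full $5,940 applies.
Caregiver Credit: income exceeds $117,900 by $2,050, which is 6 full-or-partial $400 increments; reduction = 6 × $140 = $840, leaving $140.
Total: $5,940 + $140 = $6,080.

$6,080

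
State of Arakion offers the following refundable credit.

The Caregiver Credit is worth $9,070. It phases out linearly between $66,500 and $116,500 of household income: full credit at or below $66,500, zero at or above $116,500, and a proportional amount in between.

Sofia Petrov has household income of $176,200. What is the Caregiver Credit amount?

Caregiver Credit: $176,200 is at or above $116,500, so the credit is $0.

$0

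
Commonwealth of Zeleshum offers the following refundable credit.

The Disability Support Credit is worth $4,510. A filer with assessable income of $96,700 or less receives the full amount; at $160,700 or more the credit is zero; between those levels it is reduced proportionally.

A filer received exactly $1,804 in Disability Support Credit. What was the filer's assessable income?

$135,100

$1,804 is 1,804/4,510 of the full $4,510, so 2,706/4,510 of the $64,000 range has been used: income = $96,700 + $64,000 × 2,706/4,510 = $135,100.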